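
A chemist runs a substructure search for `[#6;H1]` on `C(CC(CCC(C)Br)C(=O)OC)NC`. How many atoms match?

The query [#6;H1] means: any carbon bearing exactly one hydrogen.
Check the 14 heavy atoms by environment: 4× C (H2) → no; 2× C (H1) → match; 3× C (H3) → no; 1× Br (H0) → no; 1× N (H1) → no; 1× C (H0) → no; 2× O (H0) → no.
That gives 2 matching atoms.

2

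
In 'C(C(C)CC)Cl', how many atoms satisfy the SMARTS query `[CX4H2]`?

The query [CX4H2] means: sp3 carbon (X4) with exactly two hydrogens.
Check the 6 heavy atoms by environment: 2× C (H2, X4) → match; 1× C (H1, X4) → no; 1× Cl (H0, X1) → no; 2× C (H3, X4) → no.
That gives 2 matching atoms.

2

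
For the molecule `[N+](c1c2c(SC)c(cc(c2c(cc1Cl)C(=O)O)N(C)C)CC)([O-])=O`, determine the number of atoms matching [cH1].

The query [cH1] means: aromatic carbon bearing exactly one hydrogen.
Check the 24 heavy atoms by environment: 8× c (aromatic, H0) → no; 2× c (aromatic, H1) → match; 1× C (H2) → no; 4× C (H3) → no; 1× Cl (H0) → no; 1× C (H0) → no; 2× O (H0) → no; 1× O (H1) → no; 1× N (H0) → no; 1× N (charge +1, H0) → no; 1× O (charge -1, H0) → no; 1× S (H0) → no.
That gives 2 matching atoms.

2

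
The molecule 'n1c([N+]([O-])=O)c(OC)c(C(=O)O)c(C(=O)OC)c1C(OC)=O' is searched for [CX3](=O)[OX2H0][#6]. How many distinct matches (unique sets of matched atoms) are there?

[CX3](=O)[OX2H0][#6] is the SMARTS for an ester: a carbonyl carbon bonded to an oxygen that is itself bonded to carbon (no H on that O).
The molecule carries 2 separate instances of a methyl-ester group (-C(=O)OCH3) meeting every constraint; each maps to a distinct set of atoms, giving 2 matches.

2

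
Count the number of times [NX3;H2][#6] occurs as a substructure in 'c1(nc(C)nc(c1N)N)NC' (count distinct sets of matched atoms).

2

[NX3;H2][#6] is the SMARTS for a primary amine: a trivalent nitrogen with two H attached to carbon.
The molecule carries 2 separate instances of a primary amino group (-NH2) meeting every constraint; each maps to a distinct set of atoms, giving 2 matches.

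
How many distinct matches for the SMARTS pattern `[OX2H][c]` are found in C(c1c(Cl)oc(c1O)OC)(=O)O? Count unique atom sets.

1

[OX2H][c] is the SMARTS for a phenol: a hydroxyl oxygen attached to an aromatic carbon.
Exactly one fragment in the molecule meets all constraints, giving 1 match.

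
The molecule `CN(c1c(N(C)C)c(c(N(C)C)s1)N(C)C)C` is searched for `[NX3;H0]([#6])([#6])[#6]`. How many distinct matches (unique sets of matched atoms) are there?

4

[NX3;H0]([#6])([#6])[#6] is the SMARTS for a tertiary amine: a trivalent nitrogen with no H, bonded to three carbons.
The molecule carries 4 separate instances of a dimethylamino group (-N(CH3)2) meeting every constraint; each maps to a distinct set of atoms, giving 4 matches.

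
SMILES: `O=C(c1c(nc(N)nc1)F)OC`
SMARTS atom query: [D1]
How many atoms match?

4

The query [D1] means: atom with exactly one heavy-atom neighbour (degree 1).
Check the 12 heavy atoms by environment: 2× n (aromatic, D2) → no; 3× c (aromatic, D3) → no; 1× c (aromatic, D2) → no; 1× N (D1) → match; 1× C (D3) → no; 1× O (D1) → match; 1× O (D2) → no; 1× C (D1) → match; 1× F (D1) → match.
Summing the matching environments: 1 + 1 + 1 + 1 = 4 matching atoms.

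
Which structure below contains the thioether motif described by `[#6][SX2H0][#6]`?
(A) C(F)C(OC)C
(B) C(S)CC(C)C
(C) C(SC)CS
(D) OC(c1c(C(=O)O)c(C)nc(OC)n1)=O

C

[#6][SX2H0][#6] describes an aliphatic sulfur bridging two carbons with no H on the sulfur (a thioether).
(A) has a methoxy ether (-OCH3) but the bridging atom is O, not S.
(B) has a thiol (-SH) but the sulfur has H1, not H0 bridging two carbons.
(C) contains a methylthio ether (-SCH3), which satisfies every atom and bond constraint.
(D) has a methoxy ether (-OCH3) but the bridging atom is O, not S.
So the answer is (C).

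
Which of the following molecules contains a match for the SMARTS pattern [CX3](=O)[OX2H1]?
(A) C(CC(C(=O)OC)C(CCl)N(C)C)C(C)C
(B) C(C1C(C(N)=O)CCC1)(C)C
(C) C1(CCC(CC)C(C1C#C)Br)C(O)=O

[CX3](=O)[OX2H1] describes an sp2 carbon double-bonded to O and single-bonded to an -OH oxygen (a carboxylic acid).
(A) has a methyl-ester group (-C(=O)OCH3) but the singly-bonded O has no H (OX2H0, not OX2H1).
(B) has a primary amide (-C(=O)NH2) but the carbonyl is bonded to N, not to an -OH oxygen.
(C) contains a carboxylic acid group (-C(=O)OH), which satisfies every atom and bond constraint.
So the answer is (C).

C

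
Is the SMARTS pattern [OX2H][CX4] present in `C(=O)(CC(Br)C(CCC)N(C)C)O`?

The pattern [OX2H][CX4] describes a hydroxyl oxygen bound to an sp3 (X4) carbon — an aliphatic alcohol.
The closest candidate here is a carboxylic acid group (-C(=O)OH), but the -OH is on a CX3 carbonyl carbon, not a CX4 carbon. No other fragment satisfies the full query, so there is no match.

No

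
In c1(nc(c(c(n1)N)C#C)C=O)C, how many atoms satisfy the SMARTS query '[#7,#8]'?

4

The query [#7,#8] means: nitrogen or oxygen (comma = OR).
Check the 12 heavy atoms by environment: 2× n (aromatic) → match; 4× c (aromatic) → no; 1× N → match; 4× C → no; 1× O → match.
Summing the matching environments: 2 + 1 + 1 = 4 matching atoms.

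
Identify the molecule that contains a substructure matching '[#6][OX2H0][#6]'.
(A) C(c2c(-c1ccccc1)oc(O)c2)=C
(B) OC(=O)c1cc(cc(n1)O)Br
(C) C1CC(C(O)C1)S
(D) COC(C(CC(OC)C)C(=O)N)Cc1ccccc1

D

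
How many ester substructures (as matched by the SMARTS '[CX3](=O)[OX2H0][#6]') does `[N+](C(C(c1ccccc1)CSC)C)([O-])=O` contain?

0

[CX3](=O)[OX2H0][#6] is the SMARTS for an ester: a carbonyl carbon bonded to an oxygen that is itself bonded to carbon (no H on that O).
No fragment in the molecule satisfies every constraint, giving 0 matches.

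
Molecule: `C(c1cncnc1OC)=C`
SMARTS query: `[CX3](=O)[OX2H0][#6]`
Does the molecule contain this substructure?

No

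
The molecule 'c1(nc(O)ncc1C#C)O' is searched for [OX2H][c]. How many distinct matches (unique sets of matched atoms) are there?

[OX2H][c] is the SMARTS for a phenol: a hydroxyl oxygen attached to an aromatic carbon.
The molecule carries 2 separate instances of a hydroxyl group (-OH) meeting every constraint; each maps to a distinct set of atoms, giving 2 matches.

2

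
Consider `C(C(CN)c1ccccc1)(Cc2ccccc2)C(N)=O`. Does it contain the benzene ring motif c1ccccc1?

Yes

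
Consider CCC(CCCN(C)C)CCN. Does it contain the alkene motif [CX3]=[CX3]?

The pattern [CX3]=[CX3] describes a non-aromatic C=C double bond between two sp2 carbons — an alkene.
The closest candidate here is an ethyl group (-CH2CH3), but its C-C bond is a single bond between CX4 carbons, not CX3=CX3. No other fragment satisfies the full query, so there is no match.

No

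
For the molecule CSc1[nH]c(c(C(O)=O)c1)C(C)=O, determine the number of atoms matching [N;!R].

The query [N;!R] means: aliphatic nitrogen not in a ring.
Check the 13 heavy atoms by environment: 1× n (aromatic, in 5-ring) → no; 4× c (aromatic, in 5-ring) → no; 4× C (acyclic) → no; 3× O (acyclic) → no; 1× S (acyclic) → no.
No environment satisfies the query, so 0 matching atoms.

0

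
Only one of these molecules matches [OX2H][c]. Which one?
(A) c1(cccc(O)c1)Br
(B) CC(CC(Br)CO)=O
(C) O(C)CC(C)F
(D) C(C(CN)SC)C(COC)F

A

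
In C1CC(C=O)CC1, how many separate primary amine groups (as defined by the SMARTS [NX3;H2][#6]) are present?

0

[NX3;H2][#6] is the SMARTS for a primary amine: a trivalent nitrogen with two H attached to carbon.
No fragment in the molecule satisfies every constraint, giving 0 matches.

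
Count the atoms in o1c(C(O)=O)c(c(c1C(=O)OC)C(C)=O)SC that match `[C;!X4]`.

The query [C;!X4] means: aliphatic carbon that does not have four total connections.
Check the 17 heavy atoms by environment: 1× o (aromatic, X2) → no; 4× c (aromatic, X3) → no; 1× S (X2) → no; 3× C (X4) → no; 3× C (X3) → match; 3× O (X1) → no; 2× O (X2) → no.
That gives 3 matching atoms.

3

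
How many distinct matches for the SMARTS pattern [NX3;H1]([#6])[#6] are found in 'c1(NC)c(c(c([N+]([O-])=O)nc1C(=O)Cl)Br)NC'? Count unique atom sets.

2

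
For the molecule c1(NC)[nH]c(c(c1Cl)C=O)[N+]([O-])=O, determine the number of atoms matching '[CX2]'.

0

The query [CX2] means: C with X2: aliphatic carbon with exactly 2 total connections.
Check the 13 heavy atoms by environment: 1× n (aromatic, X3) → no; 4× c (aromatic, X3) → no; 1× Cl (X1) → no; 1× N (X3) → no; 1× C (X4) → no; 1× N (charge +1, X3) → no; 1× O (charge -1, X1) → no; 2× O (X1) → no; 1× C (X3) → no.
No environment satisfies the query, so 0 matching atoms.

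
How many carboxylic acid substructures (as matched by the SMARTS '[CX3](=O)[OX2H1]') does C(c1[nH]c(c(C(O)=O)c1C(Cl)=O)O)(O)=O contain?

2

[CX3](=O)[OX2H1] is the SMARTS for a carboxylic acid: an sp2 carbon double-bonded to O and single-bonded to an -OH oxygen.
The molecule carries 2 separate instances of a carboxylic acid group (-C(=O)OH) meeting every constraint; each maps to a distinct set of atoms, giving 2 matches.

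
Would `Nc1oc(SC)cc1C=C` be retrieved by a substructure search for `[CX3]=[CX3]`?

Yes

The pattern [CX3]=[CX3] describes a non-aromatic C=C double bond between two sp2 carbons — an alkene.
The molecule carries a vinyl group (-CH=CH2), whose atoms satisfy every constraint of the query, so the pattern matches.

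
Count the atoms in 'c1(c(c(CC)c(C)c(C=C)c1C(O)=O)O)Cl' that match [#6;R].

6

Check the 16 heavy atoms by environment: 6× c (aromatic, in 6-ring) → match; 1× Cl (acyclic) → no; 6× C (acyclic) → no; 3× O (acyclic) → no.
That gives 6 matching atoms.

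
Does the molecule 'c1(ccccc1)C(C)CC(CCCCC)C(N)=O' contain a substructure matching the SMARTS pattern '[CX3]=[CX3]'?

The pattern [CX3]=[CX3] describes a non-aromatic C=C double bond between two sp2 carbons — an alkene.
The closest candidate here is an ethyl group (-CH2CH3), but its C-C bond is a single bond between CX4 carbons, not CX3=CX3. No other fragment satisfies the full query, so there is no match.

No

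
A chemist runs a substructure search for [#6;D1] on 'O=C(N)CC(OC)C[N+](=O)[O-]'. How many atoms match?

1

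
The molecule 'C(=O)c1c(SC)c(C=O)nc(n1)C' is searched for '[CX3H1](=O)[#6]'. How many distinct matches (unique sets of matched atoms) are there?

[CX3H1](=O)[#6] is the SMARTS for an aldehyde: an sp2 carbon with one H, double-bonded to O and single-bonded to carbon.
The molecule carries 2 separate instances of an aldehyde (-CHO) meeting every constraint; each maps to a distinct set of atoms, giving 2 matches.

2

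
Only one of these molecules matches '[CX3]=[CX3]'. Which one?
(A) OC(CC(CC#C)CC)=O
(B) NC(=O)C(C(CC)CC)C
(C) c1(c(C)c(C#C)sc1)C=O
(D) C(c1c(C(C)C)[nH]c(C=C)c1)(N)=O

D

[CX3]=[CX3] describes a non-aromatic C=C double bond between two sp2 carbons (an alkene).
(A) has an ethynyl group (-C#CH) but the C-C bond is a triple bond, not a double bond.
(B) has an ethyl group (-CH2CH3) but its C-C bond is a single bond between CX4 carbons, not CX3=CX3.
(C) has an ethynyl group (-C#CH) but the C-C bond is a triple bond, not a double bond.
(D) contains a vinyl group (-CH=CH2), which satisfies every atom and bond constraint.
So the answer is (D).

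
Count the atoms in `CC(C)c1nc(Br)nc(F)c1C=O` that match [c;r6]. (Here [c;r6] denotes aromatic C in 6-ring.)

Check the 13 heavy atoms by environment: 2× n (aromatic, in 6-ring) → no; 4× c (aromatic, in 6-ring) → match; 1× F (acyclic) → no; 4× C (acyclic) → no; 1× Br (acyclic) → no; 1× O (acyclic) → no.
That gives 4 matching atoms.

4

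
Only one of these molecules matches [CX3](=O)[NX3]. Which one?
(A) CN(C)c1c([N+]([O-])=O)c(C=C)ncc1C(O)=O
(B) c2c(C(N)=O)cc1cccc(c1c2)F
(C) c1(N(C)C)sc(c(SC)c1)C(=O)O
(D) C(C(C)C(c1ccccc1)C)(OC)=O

[CX3](=O)[NX3] describes a carbonyl carbon bonded to a trivalent nitrogen (an amide).
(A) has a carboxylic acid group (-C(=O)OH) but the carbonyl is bonded to O, not to an NX3 nitrogen.
(B) contains a primary amide (-C(=O)NH2), which satisfies every atom and bond constraint.
(C) has a carboxylic acid group (-C(=O)OH) but the carbonyl is bonded to O, not to an NX3 nitrogen.
(D) has a methyl-ester group (-C(=O)OCH3) but the carbonyl is bonded to O, not to an NX3 nitrogen.
So the answer is (B).

B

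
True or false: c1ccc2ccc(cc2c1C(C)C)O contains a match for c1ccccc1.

True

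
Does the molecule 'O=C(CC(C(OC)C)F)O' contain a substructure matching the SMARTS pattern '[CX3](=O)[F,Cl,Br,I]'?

The pattern [CX3](=O)[F,Cl,Br,I] describes a carbonyl carbon bonded to a halogen — an acyl halide.
The closest candidate here is a carboxylic acid group (-C(=O)OH), but the carbonyl is bonded to -OH, not to a halogen. No other fragment satisfies the full query, so there is no match.

No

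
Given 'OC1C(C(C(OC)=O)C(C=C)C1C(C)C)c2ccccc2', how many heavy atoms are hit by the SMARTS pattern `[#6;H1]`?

12

The query [#6;H1] means: any carbon bearing exactly one hydrogen.
Check the 21 heavy atoms by environment: 7× C (H1) → match; 1× C (H0) → no; 2× O (H0) → no; 3× C (H3) → no; 1× O (H1) → no; 1× C (H2) → no; 1× c (aromatic, H0) → no; 5× c (aromatic, H1) → match.
Summing the matching environments: 7 + 5 = 12 matching atoms.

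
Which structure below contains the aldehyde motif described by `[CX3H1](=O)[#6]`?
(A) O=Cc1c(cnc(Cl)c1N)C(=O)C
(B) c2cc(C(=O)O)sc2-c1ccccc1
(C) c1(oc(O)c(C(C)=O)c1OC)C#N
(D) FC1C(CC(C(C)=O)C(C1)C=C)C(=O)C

A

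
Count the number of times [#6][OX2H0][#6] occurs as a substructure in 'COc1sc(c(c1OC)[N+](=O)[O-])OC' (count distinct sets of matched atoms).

3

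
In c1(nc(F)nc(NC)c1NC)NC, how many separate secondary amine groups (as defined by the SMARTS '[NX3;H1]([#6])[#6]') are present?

3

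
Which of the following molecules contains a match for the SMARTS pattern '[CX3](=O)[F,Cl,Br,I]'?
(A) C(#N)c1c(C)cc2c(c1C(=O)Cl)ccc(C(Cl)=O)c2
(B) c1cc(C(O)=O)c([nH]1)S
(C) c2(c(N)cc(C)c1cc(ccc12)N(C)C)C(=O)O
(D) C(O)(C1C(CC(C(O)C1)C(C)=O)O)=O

[CX3](=O)[F,Cl,Br,I] describes a carbonyl carbon bonded to a halogen (an acyl halide).
(A) contains an acyl chloride (-C(=O)Cl), which satisfies every atom and bond constraint.
(B) has a carboxylic acid group (-C(=O)OH) but the carbonyl is bonded to -OH, not to a halogen.
(C) has a carboxylic acid group (-C(=O)OH) but the carbonyl is bonded to -OH, not to a halogen.
(D) has a carboxylic acid group (-C(=O)OH) but the carbonyl is bonded to -OH, not to a halogen.
So the answer is (A).

A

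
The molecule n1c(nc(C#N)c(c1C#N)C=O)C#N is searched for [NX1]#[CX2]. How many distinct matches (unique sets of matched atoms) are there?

3

[NX1]#[CX2] is the SMARTS for a nitrile: a nitrogen triple-bonded to a two-connected carbon.
The molecule carries 3 separate instances of a nitrile (-C#N) meeting every constraint; each maps to a distinct set of atoms, giving 3 matches.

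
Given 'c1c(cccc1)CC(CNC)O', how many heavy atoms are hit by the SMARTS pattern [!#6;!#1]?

2

Check the 12 heavy atoms by environment: 4× C → no; 6× c (aromatic) → no; 1× O → match; 1× N → match.
Summing the matching environments: 1 + 1 = 2 matching atoms.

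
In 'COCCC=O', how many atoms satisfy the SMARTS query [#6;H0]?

The query [#6;H0] means: any carbon with no attached hydrogen.
Check the 6 heavy atoms by environment: 2× C (H2) → no; 1× C (H1) → no; 2× O (H0) → no; 1× C (H3) → no.
No environment satisfies the query, so 0 matching atoms.

0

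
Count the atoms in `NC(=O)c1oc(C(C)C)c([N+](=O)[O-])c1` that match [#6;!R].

The query [#6;!R] means: carbon not in any ring.
Check the 14 heavy atoms by environment: 1× o (aromatic, in 5-ring) → no; 4× c (aromatic, in 5-ring) → no; 1× N (charge +1, acyclic) → no; 1× O (charge -1, acyclic) → no; 2× O (acyclic) → no; 4× C (acyclic) → match; 1× N (acyclic) → no.
That gives 4 matching atoms.

4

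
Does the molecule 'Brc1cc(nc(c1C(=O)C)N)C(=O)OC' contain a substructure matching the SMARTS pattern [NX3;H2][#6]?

Yes

The pattern [NX3;H2][#6] describes a trivalent nitrogen with two H attached to carbon — a primary amine.
The molecule carries a primary amino group (-NH2), whose atoms satisfy every constraint of the query, so the pattern matches.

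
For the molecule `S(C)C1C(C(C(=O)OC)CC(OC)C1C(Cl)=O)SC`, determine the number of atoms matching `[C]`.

Check the 19 heavy atoms by environment: 12× C → match; 4× O → no; 2× S → no; 1× Cl → no.
That gives 12 matching atoms.

12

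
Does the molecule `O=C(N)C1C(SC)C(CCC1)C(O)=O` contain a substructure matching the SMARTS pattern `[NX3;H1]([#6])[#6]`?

No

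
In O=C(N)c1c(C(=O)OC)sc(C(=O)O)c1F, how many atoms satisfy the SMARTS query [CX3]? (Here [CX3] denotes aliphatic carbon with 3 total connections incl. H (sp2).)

The query [CX3] means: C with X3: aliphatic carbon with exactly 3 total connections.
Check the 16 heavy atoms by environment: 1× s (aromatic, X2) → no; 4× c (aromatic, X3) → no; 3× C (X3) → match; 3× O (X1) → no; 1× N (X3) → no; 2× O (X2) → no; 1× C (X4) → no; 1× F (X1) → no.
That gives 3 matching atoms.

3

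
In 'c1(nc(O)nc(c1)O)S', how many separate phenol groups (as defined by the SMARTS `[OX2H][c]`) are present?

[OX2H][c] is the SMARTS for a phenol: a hydroxyl oxygen attached to an aromatic carbon.
The molecule carries 2 separate instances of a hydroxyl group (-OH) meeting every constraint; each maps to a distinct set of atoms, giving 2 matches.

2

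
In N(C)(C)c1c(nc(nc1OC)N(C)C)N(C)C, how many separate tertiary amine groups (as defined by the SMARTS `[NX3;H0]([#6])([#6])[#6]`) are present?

3

[NX3;H0]([#6])([#6])[#6] is the SMARTS for a tertiary amine: a trivalent nitrogen with no H, bonded to three carbons.
The molecule carries 3 separate instances of a dimethylamino group (-N(CH3)2) meeting every constraint; each maps to a distinct set of atoms, giving 3 matches.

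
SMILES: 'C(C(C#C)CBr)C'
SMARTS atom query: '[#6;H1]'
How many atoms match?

The query [#6;H1] means: any carbon bearing exactly one hydrogen.
Check the 7 heavy atoms by environment: 2× C (H2) → no; 2× C (H1) → match; 1× C (H3) → no; 1× C (H0) → no; 1× Br (H0) → no.
That gives 2 matching atoms.

2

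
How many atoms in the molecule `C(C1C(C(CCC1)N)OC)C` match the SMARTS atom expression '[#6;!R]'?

3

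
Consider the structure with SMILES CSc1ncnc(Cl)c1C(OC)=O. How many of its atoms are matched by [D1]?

4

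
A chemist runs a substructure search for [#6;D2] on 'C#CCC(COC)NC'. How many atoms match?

The query [#6;D2] means: any carbon bonded to exactly two heavy atoms.
Check the 9 heavy atoms by environment: 3× C (D2) → match; 1× C (D3) → no; 3× C (D1) → no; 1× N (D2) → no; 1× O (D2) → no.
That gives 3 matching atoms.

3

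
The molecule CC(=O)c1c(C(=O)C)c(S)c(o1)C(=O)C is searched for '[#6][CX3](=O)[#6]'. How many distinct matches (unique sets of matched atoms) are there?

3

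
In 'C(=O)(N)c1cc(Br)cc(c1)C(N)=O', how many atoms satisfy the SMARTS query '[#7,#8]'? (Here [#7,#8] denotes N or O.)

4

The query [#7,#8] means: nitrogen or oxygen (comma = OR).
Check the 13 heavy atoms by environment: 6× c (aromatic) → no; 2× C → no; 2× O → match; 2× N → match; 1× Br → no.
Summing the matching environments: 2 + 2 = 4 matching atoms.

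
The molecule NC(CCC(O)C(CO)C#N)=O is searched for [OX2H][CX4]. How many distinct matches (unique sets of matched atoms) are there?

2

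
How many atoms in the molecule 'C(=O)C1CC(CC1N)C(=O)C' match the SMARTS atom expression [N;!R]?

The query [N;!R] means: aliphatic nitrogen not in a ring.
Check the 11 heavy atoms by environment: 5× C (in 5-ring) → no; 3× C (acyclic) → no; 2× O (acyclic) → no; 1× N (acyclic) → match.
That gives 1 matching atom.

1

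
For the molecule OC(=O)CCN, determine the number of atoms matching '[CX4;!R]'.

2

The query [CX4;!R] means: aliphatic carbon with four total connections, not in a ring.
Check the 6 heavy atoms by environment: 2× C (X4, acyclic) → match; 1× C (X3, acyclic) → no; 1× O (X1, acyclic) → no; 1× O (X2, acyclic) → no; 1× N (X3, acyclic) → no.
That gives 2 matching atoms.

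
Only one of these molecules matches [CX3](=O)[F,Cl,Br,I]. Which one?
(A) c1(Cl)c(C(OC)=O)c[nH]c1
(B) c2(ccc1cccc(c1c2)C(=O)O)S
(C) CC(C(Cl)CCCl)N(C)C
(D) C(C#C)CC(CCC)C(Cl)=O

D

[CX3](=O)[F,Cl,Br,I] describes a carbonyl carbon bonded to a halogen (an acyl halide).
(A) has a chloro substituent but the Cl is not on a carbonyl carbon.
(B) has a carboxylic acid group (-C(=O)OH) but the carbonyl is bonded to -OH, not to a halogen.
(C) has a chloro substituent but the Cl is not on a carbonyl carbon.
(D) contains an acyl chloride (-C(=O)Cl), which satisfies every atom and bond constraint.
So the answer is (D).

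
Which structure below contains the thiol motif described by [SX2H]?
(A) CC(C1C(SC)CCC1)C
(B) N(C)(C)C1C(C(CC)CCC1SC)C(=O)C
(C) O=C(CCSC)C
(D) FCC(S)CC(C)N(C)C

D

[SX2H] describes an aliphatic sulfur with two connections, one being H (a thiol).
(A) has a methylthio ether (-SCH3) but the sulfur has H0 (bonded to two carbons), not H1.
(B) has a methylthio ether (-SCH3) but the sulfur has H0 (bonded to two carbons), not H1.
(C) has a methylthio ether (-SCH3) but the sulfur has H0 (bonded to two carbons), not H1.
(D) contains a thiol (-SH), which satisfies every atom and bond constraint.
So the answer is (D).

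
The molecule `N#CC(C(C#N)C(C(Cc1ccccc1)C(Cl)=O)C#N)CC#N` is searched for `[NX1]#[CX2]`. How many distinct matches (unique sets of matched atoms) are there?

[NX1]#[CX2] is the SMARTS for a nitrile: a nitrogen triple-bonded to a two-connected carbon.
The molecule carries 4 separate instances of a nitrile (-C#N) meeting every constraint; each maps to a distinct set of atoms, giving 4 matches.

4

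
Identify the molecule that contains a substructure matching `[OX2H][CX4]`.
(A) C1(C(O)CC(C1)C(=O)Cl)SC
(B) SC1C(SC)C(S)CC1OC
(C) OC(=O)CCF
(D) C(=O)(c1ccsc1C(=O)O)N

A

[OX2H][CX4] describes a hydroxyl oxygen bound to an sp3 (X4) carbon (an aliphatic alcohol).
(A) contains a hydroxyl group (-OH), which satisfies every atom and bond constraint.
(B) has a methoxy ether (-OCH3) but the oxygen has H0 (ether), not H1.
(C) has a carboxylic acid group (-C(=O)OH) but the -OH is on a CX3 carbonyl carbon, not a CX4 carbon.
(D) has a carboxylic acid group (-C(=O)OH) but the -OH is on a CX3 carbonyl carbon, not a CX4 carbon.
So the answer is (A).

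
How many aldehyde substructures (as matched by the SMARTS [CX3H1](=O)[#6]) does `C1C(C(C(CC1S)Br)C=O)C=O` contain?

2

[CX3H1](=O)[#6] is the SMARTS for an aldehyde: an sp2 carbon with one H, double-bonded to O and single-bonded to carbon.
The molecule carries 2 separate instances of an aldehyde (-CHO) meeting every constraint; each maps to a distinct set of atoms, giving 2 matches.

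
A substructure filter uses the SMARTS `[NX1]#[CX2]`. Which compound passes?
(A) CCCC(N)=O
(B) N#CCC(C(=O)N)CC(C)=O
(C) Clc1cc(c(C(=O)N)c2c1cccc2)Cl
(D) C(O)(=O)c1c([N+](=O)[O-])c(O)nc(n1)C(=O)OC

B

[NX1]#[CX2] describes a nitrogen triple-bonded to a two-connected carbon (a nitrile).
(A) has a primary amide (-C(=O)NH2) but the nitrogen is NX3, not NX1.
(B) contains a nitrile (-C#N), which satisfies every atom and bond constraint.
(C) has a primary amide (-C(=O)NH2) but the nitrogen is NX3, not NX1.
(D) has a nitro group (-[N+](=O)[O-]) but there is no C#N triple bond.
So the answer is (B).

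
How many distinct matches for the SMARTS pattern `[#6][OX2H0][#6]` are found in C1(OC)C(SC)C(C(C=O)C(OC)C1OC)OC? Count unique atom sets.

4

[#6][OX2H0][#6] is the SMARTS for an ether: an aliphatic oxygen bridging two carbons with no H on the oxygen.
The molecule carries 4 separate instances of a methoxy ether (-OCH3) meeting every constraint; each maps to a distinct set of atoms, giving 4 matches.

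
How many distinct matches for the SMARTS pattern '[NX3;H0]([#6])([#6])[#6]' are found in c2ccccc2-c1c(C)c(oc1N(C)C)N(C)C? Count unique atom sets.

2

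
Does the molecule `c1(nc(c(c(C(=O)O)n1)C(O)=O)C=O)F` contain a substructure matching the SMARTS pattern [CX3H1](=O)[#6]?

Yes

The pattern [CX3H1](=O)[#6] describes an sp2 carbon with one H, double-bonded to O and single-bonded to carbon — an aldehyde.
The molecule carries an aldehyde (-CHO), whose atoms satisfy every constraint of the query, so the pattern matches.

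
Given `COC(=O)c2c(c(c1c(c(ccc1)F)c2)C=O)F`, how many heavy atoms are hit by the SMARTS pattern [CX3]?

2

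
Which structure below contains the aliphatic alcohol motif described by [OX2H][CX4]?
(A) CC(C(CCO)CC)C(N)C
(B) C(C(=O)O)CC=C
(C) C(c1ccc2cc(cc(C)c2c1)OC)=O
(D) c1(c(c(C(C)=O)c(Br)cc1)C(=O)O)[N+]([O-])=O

A

[OX2H][CX4] describes a hydroxyl oxygen bound to an sp3 (X4) carbon (an aliphatic alcohol).
(A) contains a hydroxyl group (-OH), which satisfies every atom and bond constraint.
(B) has a carboxylic acid group (-C(=O)OH) but the -OH is on a CX3 carbonyl carbon, not a CX4 carbon.
(C) has a methoxy ether (-OCH3) but the oxygen has H0 (ether), not H1.
(D) has a carboxylic acid group (-C(=O)OH) but the -OH is on a CX3 carbonyl carbon, not a CX4 carbon.
So the answer is (A).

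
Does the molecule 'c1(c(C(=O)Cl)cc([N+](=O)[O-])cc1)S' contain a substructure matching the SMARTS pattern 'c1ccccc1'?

Yes

The pattern c1ccccc1 describes six aromatic carbons in a ring — a benzene ring.
The required atom environment is present in the molecule, so the pattern matches.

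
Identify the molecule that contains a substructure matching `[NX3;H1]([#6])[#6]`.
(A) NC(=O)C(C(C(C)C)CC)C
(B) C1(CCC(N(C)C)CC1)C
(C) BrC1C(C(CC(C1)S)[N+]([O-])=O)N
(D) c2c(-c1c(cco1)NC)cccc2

[NX3;H1]([#6])[#6] describes a trivalent nitrogen with one H, bonded to two carbons (a secondary amine).
(A) has a primary amide (-C(=O)NH2) but the -C(=O)NH2 nitrogen has H2, not H1.
(B) has a dimethylamino group (-N(CH3)2) but the nitrogen has H0, not H1.
(C) has a primary amino group (-NH2) but the nitrogen has H2 and only one carbon neighbour.
(D) contains an N-methylamino group (-NHCH3), which satisfies every atom and bond constraint.
So the answer is (D).

D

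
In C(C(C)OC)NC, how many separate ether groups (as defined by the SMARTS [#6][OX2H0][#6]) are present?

[#6][OX2H0][#6] is the SMARTS for an ether: an aliphatic oxygen bridging two carbons with no H on the oxygen.
Exactly one fragment in the molecule meets all constraints, giving 1 match.

1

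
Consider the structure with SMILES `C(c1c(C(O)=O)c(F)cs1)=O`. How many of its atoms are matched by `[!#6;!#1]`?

5

Check the 11 heavy atoms by environment: 1× s (aromatic) → match; 4× c (aromatic) → no; 1× F → match; 2× C → no; 3× O → match.
Summing the matching environments: 1 + 1 + 3 = 5 matching atoms.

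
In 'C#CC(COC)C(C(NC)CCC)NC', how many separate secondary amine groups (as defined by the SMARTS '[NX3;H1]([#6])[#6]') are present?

[NX3;H1]([#6])[#6] is the SMARTS for a secondary amine: a trivalent nitrogen with one H, bonded to two carbons.
The molecule carries 2 separate instances of an N-methylamino group (-NHCH3) meeting every constraint; each maps to a distinct set of atoms, giving 2 matches.

2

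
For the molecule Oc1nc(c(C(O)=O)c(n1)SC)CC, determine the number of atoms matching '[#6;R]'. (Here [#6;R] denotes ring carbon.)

4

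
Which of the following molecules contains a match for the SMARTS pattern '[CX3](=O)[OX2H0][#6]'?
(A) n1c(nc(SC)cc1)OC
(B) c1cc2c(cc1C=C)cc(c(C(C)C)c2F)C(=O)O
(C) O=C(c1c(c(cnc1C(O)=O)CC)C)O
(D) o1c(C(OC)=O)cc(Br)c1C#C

[CX3](=O)[OX2H0][#6] describes a carbonyl carbon bonded to an oxygen that is itself bonded to carbon (no H on that O) (an ester).
(A) has a methoxy ether (-OCH3) but the ether oxygen is not adjacent to a C=O carbon.
(B) has a carboxylic acid group (-C(=O)OH) but the singly-bonded O carries H (OX2H1, not H0).
(C) has a carboxylic acid group (-C(=O)OH) but the singly-bonded O carries H (OX2H1, not H0).
(D) contains a methyl-ester group (-C(=O)OCH3), which satisfies every atom and bond constraint.
So the answer is (D).

D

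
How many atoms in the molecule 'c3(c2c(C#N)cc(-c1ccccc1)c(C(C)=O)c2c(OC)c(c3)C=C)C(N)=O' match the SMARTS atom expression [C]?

The query [C] means: uppercase C matches aliphatic (non-aromatic) carbon only.
Check the 28 heavy atoms by environment: 16× c (aromatic) → no; 7× C → match; 3× O → no; 2× N → no.
That gives 7 matching atoms.

7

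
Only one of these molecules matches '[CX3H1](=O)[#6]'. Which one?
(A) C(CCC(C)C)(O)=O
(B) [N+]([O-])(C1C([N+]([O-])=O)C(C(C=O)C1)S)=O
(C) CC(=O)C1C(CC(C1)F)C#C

B

[CX3H1](=O)[#6] describes an sp2 carbon with one H, double-bonded to O and single-bonded to carbon (an aldehyde).
(A) has a carboxylic acid group (-C(=O)OH) but the carbonyl carbon has H0 and is bonded to O, not H1.
(B) contains an aldehyde (-CHO), which satisfies every atom and bond constraint.
(C) has an acetyl/ketone group (-C(=O)CH3) but the carbonyl carbon has H0 (two carbon neighbours), not H1.
So the answer is (B).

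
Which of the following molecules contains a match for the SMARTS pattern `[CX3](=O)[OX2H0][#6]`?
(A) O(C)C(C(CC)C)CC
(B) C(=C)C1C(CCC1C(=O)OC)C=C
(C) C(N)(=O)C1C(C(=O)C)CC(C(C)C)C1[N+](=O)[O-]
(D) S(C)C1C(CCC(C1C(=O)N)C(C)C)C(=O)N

[CX3](=O)[OX2H0][#6] describes a carbonyl carbon bonded to an oxygen that is itself bonded to carbon (no H on that O) (an ester).
(A) has a methoxy ether (-OCH3) but the ether oxygen is not adjacent to a C=O carbon.
(B) contains a methyl-ester group (-C(=O)OCH3), which satisfies every atom and bond constraint.
(C) has a primary amide (-C(=O)NH2) but the carbonyl is bonded to N, not to an O-C linkage.
(D) has a primary amide (-C(=O)NH2) but the carbonyl is bonded to N, not to an O-C linkage.
So the answer is (B).

B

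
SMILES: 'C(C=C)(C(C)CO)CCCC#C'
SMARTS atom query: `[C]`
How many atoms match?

11

Check the 12 heavy atoms by environment: 11× C → match; 1× O → no.
That gives 11 matching atoms.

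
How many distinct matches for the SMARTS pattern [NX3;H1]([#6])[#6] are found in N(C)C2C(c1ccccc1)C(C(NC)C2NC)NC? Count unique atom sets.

4

[NX3;H1]([#6])[#6] is the SMARTS for a secondary amine: a trivalent nitrogen with one H, bonded to two carbons.
The molecule carries 4 separate instances of an N-methylamino group (-NHCH3) meeting every constraint; each maps to a distinct set of atoms, giving 4 matches.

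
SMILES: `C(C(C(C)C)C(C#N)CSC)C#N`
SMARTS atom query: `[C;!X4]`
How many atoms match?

2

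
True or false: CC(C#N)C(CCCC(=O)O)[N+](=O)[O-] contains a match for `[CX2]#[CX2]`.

False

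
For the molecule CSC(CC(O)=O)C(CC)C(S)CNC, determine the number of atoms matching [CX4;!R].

9

The query [CX4;!R] means: aliphatic carbon with four total connections, not in a ring.
Check the 15 heavy atoms by environment: 9× C (X4, acyclic) → match; 1× N (X3, acyclic) → no; 2× S (X2, acyclic) → no; 1× C (X3, acyclic) → no; 1× O (X1, acyclic) → no; 1× O (X2, acyclic) → no.
That gives 9 matching atoms.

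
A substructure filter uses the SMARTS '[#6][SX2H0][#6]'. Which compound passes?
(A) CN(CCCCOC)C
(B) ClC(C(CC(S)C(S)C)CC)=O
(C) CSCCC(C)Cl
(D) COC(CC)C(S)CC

C

[#6][SX2H0][#6] describes an aliphatic sulfur bridging two carbons with no H on the sulfur (a thioether).
(A) has a methoxy ether (-OCH3) but the bridging atom is O, not S.
(B) has a thiol (-SH) but the sulfur has H1, not H0 bridging two carbons.
(C) contains a methylthio ether (-SCH3), which satisfies every atom and bond constraint.
(D) has a thiol (-SH) but the sulfur has H1, not H0 bridging two carbons.
So the answer is (C).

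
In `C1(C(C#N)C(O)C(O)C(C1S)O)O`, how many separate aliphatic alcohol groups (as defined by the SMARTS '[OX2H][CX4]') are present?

4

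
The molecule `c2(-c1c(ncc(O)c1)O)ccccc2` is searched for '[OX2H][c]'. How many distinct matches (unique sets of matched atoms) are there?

2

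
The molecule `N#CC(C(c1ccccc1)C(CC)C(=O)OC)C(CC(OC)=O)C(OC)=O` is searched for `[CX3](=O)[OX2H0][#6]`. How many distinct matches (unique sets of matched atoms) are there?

[CX3](=O)[OX2H0][#6] is the SMARTS for an ester: a carbonyl carbon bonded to an oxygen that is itself bonded to carbon (no H on that O).
The molecule carries 3 separate instances of a methyl-ester group (-C(=O)OCH3) meeting every constraint; each maps to a distinct set of atoms, giving 3 matches.

3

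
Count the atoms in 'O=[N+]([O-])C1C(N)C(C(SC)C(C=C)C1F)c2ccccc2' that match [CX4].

The query [CX4] means: C with X4: aliphatic carbon with exactly 4 total connections (bonds + H).
Check the 21 heavy atoms by environment: 7× C (X4) → match; 2× C (X3) → no; 6× c (aromatic, X3) → no; 1× S (X2) → no; 1× F (X1) → no; 1× N (charge +1, X3) → no; 1× O (charge -1, X1) → no; 1× O (X1) → no; 1× N (X3) → no.
That gives 7 matching atoms.

7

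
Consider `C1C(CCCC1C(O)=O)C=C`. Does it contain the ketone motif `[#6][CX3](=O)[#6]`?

No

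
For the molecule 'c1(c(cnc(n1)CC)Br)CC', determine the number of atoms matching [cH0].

3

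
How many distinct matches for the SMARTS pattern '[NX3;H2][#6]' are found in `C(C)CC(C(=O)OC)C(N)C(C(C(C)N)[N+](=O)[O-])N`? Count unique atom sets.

3

[NX3;H2][#6] is the SMARTS for a primary amine: a trivalent nitrogen with two H attached to carbon.
The molecule carries 3 separate instances of a primary amino group (-NH2) meeting every constraint; each maps to a distinct set of atoms, giving 3 matches.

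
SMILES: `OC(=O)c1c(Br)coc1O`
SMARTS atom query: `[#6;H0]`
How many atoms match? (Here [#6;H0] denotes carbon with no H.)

4

The query [#6;H0] means: any carbon with no attached hydrogen.
Check the 10 heavy atoms by environment: 1× o (aromatic, H0) → no; 3× c (aromatic, H0) → match; 1× c (aromatic, H1) → no; 1× Br (H0) → no; 2× O (H1) → no; 1× C (H0) → match; 1× O (H0) → no.
Summing the matching environments: 3 + 1 = 4 matching atoms.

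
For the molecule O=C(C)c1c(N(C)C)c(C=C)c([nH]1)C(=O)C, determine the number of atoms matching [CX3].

4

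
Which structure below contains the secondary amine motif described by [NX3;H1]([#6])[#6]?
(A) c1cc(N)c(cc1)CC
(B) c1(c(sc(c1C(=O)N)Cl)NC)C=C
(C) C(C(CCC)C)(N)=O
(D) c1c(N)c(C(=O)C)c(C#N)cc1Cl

B

[NX3;H1]([#6])[#6] describes a trivalent nitrogen with one H, bonded to two carbons (a secondary amine).
(A) has a primary amino group (-NH2) but the nitrogen has H2 and only one carbon neighbour.
(B) contains an N-methylamino group (-NHCH3), which satisfies every atom and bond constraint.
(C) has a primary amide (-C(=O)NH2) but the -C(=O)NH2 nitrogen has H2, not H1.
(D) has a primary amino group (-NH2) but the nitrogen has H2 and only one carbon neighbour.
So the answer is (B).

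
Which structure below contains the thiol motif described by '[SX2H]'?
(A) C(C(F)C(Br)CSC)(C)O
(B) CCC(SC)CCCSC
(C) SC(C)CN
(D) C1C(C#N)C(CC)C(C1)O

C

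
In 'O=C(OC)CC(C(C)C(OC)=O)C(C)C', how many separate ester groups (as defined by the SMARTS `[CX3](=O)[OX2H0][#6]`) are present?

[CX3](=O)[OX2H0][#6] is the SMARTS for an ester: a carbonyl carbon bonded to an oxygen that is itself bonded to carbon (no H on that O).
The molecule carries 2 separate instances of a methyl-ester group (-C(=O)OCH3) meeting every constraint; each maps to a distinct set of atoms, giving 2 matches.

2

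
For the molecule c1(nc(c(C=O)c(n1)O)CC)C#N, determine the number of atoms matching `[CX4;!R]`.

The query [CX4;!R] means: aliphatic carbon with four total connections, not in a ring.
Check the 13 heavy atoms by environment: 2× n (aromatic, X2, in 6-ring) → no; 4× c (aromatic, X3, in 6-ring) → no; 1× O (X2, acyclic) → no; 1× C (X3, acyclic) → no; 1× O (X1, acyclic) → no; 2× C (X4, acyclic) → match; 1× C (X2, acyclic) → no; 1× N (X1, acyclic) → no.
That gives 2 matching atoms.

2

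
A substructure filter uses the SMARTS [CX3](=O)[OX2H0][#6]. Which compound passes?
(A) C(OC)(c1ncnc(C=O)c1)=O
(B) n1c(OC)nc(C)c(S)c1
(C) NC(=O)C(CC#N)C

A

[CX3](=O)[OX2H0][#6] describes a carbonyl carbon bonded to an oxygen that is itself bonded to carbon (no H on that O) (an ester).
(A) contains a methyl-ester group (-C(=O)OCH3), which satisfies every atom and bond constraint.
(B) has a methoxy ether (-OCH3) but the ether oxygen is not adjacent to a C=O carbon.
(C) has a primary amide (-C(=O)NH2) but the carbonyl is bonded to N, not to an O-C linkage.
So the answer is (A).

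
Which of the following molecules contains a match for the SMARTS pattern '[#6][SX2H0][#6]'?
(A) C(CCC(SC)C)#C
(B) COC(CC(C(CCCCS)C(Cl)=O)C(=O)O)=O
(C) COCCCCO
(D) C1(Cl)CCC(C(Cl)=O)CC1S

A

[#6][SX2H0][#6] describes an aliphatic sulfur bridging two carbons with no H on the sulfur (a thioether).
(A) contains a methylthio ether (-SCH3), which satisfies every atom and bond constraint.
(B) has a thiol (-SH) but the sulfur has H1, not H0 bridging two carbons.
(C) has a methoxy ether (-OCH3) but the bridging atom is O, not S.
(D) has a thiol (-SH) but the sulfur has H1, not H0 bridging two carbons.
So the answer is (A).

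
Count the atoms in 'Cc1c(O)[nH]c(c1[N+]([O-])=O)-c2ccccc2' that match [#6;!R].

The query [#6;!R] means: carbon not in any ring.
Check the 16 heavy atoms by environment: 1× n (aromatic, in 5-ring) → no; 4× c (aromatic, in 5-ring) → no; 6× c (aromatic, in 6-ring) → no; 2× O (acyclic) → no; 1× C (acyclic) → match; 1× N (charge +1, acyclic) → no; 1× O (charge -1, acyclic) → no.
That gives 1 matching atom.

1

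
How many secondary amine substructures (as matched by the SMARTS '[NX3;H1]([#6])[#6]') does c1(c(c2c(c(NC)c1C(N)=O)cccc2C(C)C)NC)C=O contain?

2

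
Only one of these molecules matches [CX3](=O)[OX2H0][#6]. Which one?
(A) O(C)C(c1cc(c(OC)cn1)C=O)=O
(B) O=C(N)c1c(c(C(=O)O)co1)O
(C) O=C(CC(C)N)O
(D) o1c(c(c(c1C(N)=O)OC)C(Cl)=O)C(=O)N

[CX3](=O)[OX2H0][#6] describes a carbonyl carbon bonded to an oxygen that is itself bonded to carbon (no H on that O) (an ester).
(A) contains a methyl-ester group (-C(=O)OCH3), which satisfies every atom and bond constraint.
(B) has a carboxylic acid group (-C(=O)OH) but the singly-bonded O carries H (OX2H1, not H0).
(C) has a carboxylic acid group (-C(=O)OH) but the singly-bonded O carries H (OX2H1, not H0).
(D) has a methoxy ether (-OCH3) but the ether oxygen is not adjacent to a C=O carbon.
So the answer is (A).

A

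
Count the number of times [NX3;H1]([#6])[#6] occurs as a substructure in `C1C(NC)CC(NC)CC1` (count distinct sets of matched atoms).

2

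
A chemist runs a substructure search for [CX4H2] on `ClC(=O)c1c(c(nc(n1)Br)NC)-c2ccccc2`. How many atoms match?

The query [CX4H2] means: sp3 carbon (X4) with exactly two hydrogens.
Check the 18 heavy atoms by environment: 2× n (aromatic, H0, X2) → no; 5× c (aromatic, H0, X3) → no; 1× N (H1, X3) → no; 1× C (H3, X4) → no; 1× C (H0, X3) → no; 1× O (H0, X1) → no; 1× Cl (H0, X1) → no; 1× Br (H0, X1) → no; 5× c (aromatic, H1, X3) → no.
No environment satisfies the query, so 0 matching atoms.

0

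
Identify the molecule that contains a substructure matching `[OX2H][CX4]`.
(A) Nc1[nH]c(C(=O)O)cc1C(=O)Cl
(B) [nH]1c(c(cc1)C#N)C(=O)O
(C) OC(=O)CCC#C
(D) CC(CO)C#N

D

[OX2H][CX4] describes a hydroxyl oxygen bound to an sp3 (X4) carbon (an aliphatic alcohol).
(A) has a carboxylic acid group (-C(=O)OH) but the -OH is on a CX3 carbonyl carbon, not a CX4 carbon.
(B) has a carboxylic acid group (-C(=O)OH) but the -OH is on a CX3 carbonyl carbon, not a CX4 carbon.
(C) has a carboxylic acid group (-C(=O)OH) but the -OH is on a CX3 carbonyl carbon, not a CX4 carbon.
(D) contains a hydroxyl group (-OH), which satisfies every atom and bond constraint.
So the answer is (D).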